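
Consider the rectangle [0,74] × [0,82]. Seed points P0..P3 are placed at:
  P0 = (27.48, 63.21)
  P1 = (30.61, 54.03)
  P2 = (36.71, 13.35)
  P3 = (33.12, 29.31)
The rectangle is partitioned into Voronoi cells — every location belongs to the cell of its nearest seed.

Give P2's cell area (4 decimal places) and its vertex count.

Area of P2's cell: 1613.1256 (4 vertices)

1. box [0,74]×[0,82]: [(0, 0) (74, 0) (74, 82) (0, 82)]
2. ⊥bis P2·P0 via (32.095,38.28): [(0, 32.3386) (0, 0) (74, 0) (74, 46.0374)]  |A|=2899.9124
3. ⊥bis P2·P1 via (33.66,33.69): [(0, 28.6427) (0, 0) (74, 0) (74, 39.739)]  |A|=2530.1218
4. ⊥bis P2·P3 via (34.915,21.33): [(0, 13.4763) (0, 0) (74, 0) (74, 30.1217)]  |A|=1613.1256
5. canonical 4-gon: [(0, 13.4763) (0, 0) (74, 0) (74, 30.1217)]
6. shoelace: 1613.1256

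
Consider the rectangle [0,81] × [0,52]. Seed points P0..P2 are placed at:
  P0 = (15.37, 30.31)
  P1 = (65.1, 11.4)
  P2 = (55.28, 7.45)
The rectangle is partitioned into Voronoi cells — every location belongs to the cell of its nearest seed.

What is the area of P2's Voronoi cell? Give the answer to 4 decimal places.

Area of P2's cell: 798.9043

1. box [0,81]×[0,52]: [(0, 0) (81, 0) (81, 52) (0, 52)]
2. ⊥bis P2·P0 via (35.325,18.88): [(24.5107, 0) (81, 0) (81, 52) (54.2958, 52)]  |A|=2163.0307
3. ⊥bis P2·P1 via (60.19,9.425): [(47.6979, 40.4812) (24.5107, 0) (63.9811, 0)]  |A|=798.9043
4. canonical 3-gon: [(47.6979, 40.4812) (24.5107, 0) (63.9811, 0)]
5. shoelace: 798.9043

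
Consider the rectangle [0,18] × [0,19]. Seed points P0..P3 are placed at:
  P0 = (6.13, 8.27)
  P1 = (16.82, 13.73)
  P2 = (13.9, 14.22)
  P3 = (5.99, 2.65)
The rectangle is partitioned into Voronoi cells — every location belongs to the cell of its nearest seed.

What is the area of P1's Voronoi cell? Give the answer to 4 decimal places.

Area of P1's cell: 46.6610

1. box [0,18]×[0,19]: [(0, 0) (18, 0) (18, 19) (0, 19)]
2. ⊥bis P1·P0 via (11.475,11): [(17.0933, 0) (18, 0) (18, 19) (7.3889, 19)]  |A|=109.4184
3. ⊥bis P1·P2 via (15.36,13.975): [(14.0235, 6.0104) (17.0933, 0) (18, 0) (18, 19) (16.2032, 19)]  |A|=52.1713
4. ⊥bis P1·P3 via (11.405,8.19): [(14.0235, 6.0104) (14.4108, 5.252) (18, 1.7438) (18, 19) (16.2032, 19)]  |A|=46.661
5. canonical 5-gon: [(14.0235, 6.0104) (14.4108, 5.252) (18, 1.7438) (18, 19) (16.2032, 19)]
6. shoelace: 46.661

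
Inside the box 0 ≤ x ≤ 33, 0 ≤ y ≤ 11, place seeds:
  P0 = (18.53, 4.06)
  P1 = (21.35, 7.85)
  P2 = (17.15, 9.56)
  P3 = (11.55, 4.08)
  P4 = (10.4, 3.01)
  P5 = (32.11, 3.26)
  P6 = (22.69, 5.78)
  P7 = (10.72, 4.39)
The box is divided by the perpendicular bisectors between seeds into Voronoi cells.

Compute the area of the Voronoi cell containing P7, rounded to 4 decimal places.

1. box [0,33]×[0,11]: [(0, 0) (33, 0) (33, 11) (0, 11)]
2. ⊥bis P7·P0 via (14.625,4.225): [(0, 0) (14.4465, 0) (14.9113, 11) (0, 11)]  |A|=161.4676
3. ⊥bis P7·P1 via (16.035,6.12): [(0, 0) (14.4465, 0) (14.8579, 9.7364) (14.4466, 11) (0, 11)]  |A|=161.174
4. ⊥bis P7·P2 via (13.935,6.975): [(0, 0) (14.4465, 0) (14.7009, 6.0224) (10.6987, 11) (0, 11)]  |A|=150.9834
5. ⊥bis P7·P3 via (11.135,4.235): [(0, 0) (9.5533, 0) (12.7219, 8.4838) (10.6987, 11) (0, 11)]  |A|=123.9544
6. ⊥bis P7·P4 via (10.56,3.7): [(0, 6.1487) (10.9053, 3.6199) (12.7219, 8.4838) (10.6987, 11) (0, 11)]  |A|=73.1367
7. ⊥bis P7·P5 via (21.415,3.825): [(0, 6.1487) (10.9053, 3.6199) (12.7219, 8.4838) (10.6987, 11) (0, 11)]  |A|=73.1367
8. ⊥bis P7·P6 via (16.705,5.085): [(0, 6.1487) (10.9053, 3.6199) (12.7219, 8.4838) (10.6987, 11) (0, 11)]  |A|=73.1367
9. canonical 5-gon: [(0, 6.1487) (10.9053, 3.6199) (12.7219, 8.4838) (10.6987, 11) (0, 11)]
10. shoelace: 73.1367

Area of P7's cell: 73.1367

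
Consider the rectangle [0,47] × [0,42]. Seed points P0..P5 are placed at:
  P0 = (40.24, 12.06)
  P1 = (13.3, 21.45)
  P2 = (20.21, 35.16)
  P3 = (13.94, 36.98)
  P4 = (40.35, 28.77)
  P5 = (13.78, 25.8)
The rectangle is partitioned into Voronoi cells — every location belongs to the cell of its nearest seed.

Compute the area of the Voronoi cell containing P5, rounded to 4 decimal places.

Area of P5's cell: 167.5540

1. box [0,47]×[0,42]: [(0, 0) (47, 0) (47, 42) (0, 42)]
2. ⊥bis P5·P0 via (27.01,18.93): [(0, 0) (17.1801, 0) (38.9897, 42) (0, 42)]  |A|=1179.5657
3. ⊥bis P5·P1 via (13.54,23.625): [(0, 25.1191) (28.5859, 21.9648) (38.9897, 42) (0, 42)]  |A|=631.8616
4. ⊥bis P5·P2 via (16.995,30.48): [(0, 25.1191) (28.5859, 21.9648) (28.7974, 22.3721) (0.2256, 42) (0, 42)]  |A|=251.4339
5. ⊥bis P5·P3 via (13.86,31.39): [(0, 31.5884) (0, 25.1191) (28.5859, 21.9648) (28.7974, 22.3721) (15.7089, 31.3635)]  |A|=168.4566
6. ⊥bis P5·P4 via (27.065,27.285): [(0, 31.5884) (0, 25.1191) (27.6481, 22.0682) (27.5157, 23.2526) (15.7089, 31.3635)]  |A|=167.554
7. canonical 5-gon: [(0, 31.5884) (0, 25.1191) (27.6481, 22.0682) (27.5157, 23.2526) (15.7089, 31.3635)]
8. shoelace: 167.554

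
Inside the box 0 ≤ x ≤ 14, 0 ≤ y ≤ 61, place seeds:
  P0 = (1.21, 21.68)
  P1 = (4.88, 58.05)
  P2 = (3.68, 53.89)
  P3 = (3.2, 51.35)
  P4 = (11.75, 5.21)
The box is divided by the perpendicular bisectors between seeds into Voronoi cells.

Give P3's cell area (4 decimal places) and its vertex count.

1. box [0,14]×[0,61]: [(0, 0) (14, 0) (14, 61) (0, 61)]
2. ⊥bis P3·P0 via (2.205,36.515): [(0, 36.6629) (14, 35.7239) (14, 61) (0, 61)]  |A|=347.2925
3. ⊥bis P3·P1 via (4.04,54.7): [(0, 55.713) (0, 36.6629) (14, 35.7239) (14, 52.2026)]  |A|=248.7016
4. ⊥bis P3·P2 via (3.44,52.62): [(0, 53.2701) (0, 36.6629) (14, 35.7239) (14, 50.6244)]  |A|=220.5539
5. ⊥bis P3·P4 via (7.475,28.28): [(0, 53.2701) (0, 36.6629) (14, 35.7239) (14, 50.6244)]  |A|=220.5539
6. canonical 4-gon: [(0, 53.2701) (0, 36.6629) (14, 35.7239) (14, 50.6244)]
7. shoelace: 220.5539

Area of P3's cell: 220.5539 (4 vertices)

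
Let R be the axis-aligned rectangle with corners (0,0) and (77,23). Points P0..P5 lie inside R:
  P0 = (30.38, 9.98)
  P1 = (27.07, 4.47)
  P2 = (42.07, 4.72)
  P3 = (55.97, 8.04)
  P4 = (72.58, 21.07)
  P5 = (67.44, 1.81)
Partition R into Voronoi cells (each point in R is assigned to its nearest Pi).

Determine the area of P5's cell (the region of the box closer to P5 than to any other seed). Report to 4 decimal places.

1. box [0,77]×[0,23]: [(0, 0) (77, 0) (77, 23) (0, 23)]
2. ⊥bis P5·P0 via (48.91,5.895): [(47.6104, 0) (77, 0) (77, 23) (52.6809, 23)]  |A|=617.6503
3. ⊥bis P5·P1 via (47.255,3.14): [(47.6104, 0) (77, 0) (77, 23) (52.6809, 23)]  |A|=617.6503
4. ⊥bis P5·P2 via (54.755,3.265): [(54.3805, 0) (77, 0) (77, 23) (57.0187, 23)]  |A|=489.9098
5. ⊥bis P5·P3 via (61.705,4.925): [(59.03, 0) (77, 0) (77, 23) (71.5225, 23)]  |A|=269.6462
6. ⊥bis P5·P4 via (70.01,11.44): [(65.8471, 12.551) (59.03, 0) (77, 0) (77, 9.5745)]  |A|=166.1628
7. canonical 4-gon: [(65.8471, 12.551) (59.03, 0) (77, 0) (77, 9.5745)]
8. shoelace: 166.1628

Area of P5's cell: 166.1628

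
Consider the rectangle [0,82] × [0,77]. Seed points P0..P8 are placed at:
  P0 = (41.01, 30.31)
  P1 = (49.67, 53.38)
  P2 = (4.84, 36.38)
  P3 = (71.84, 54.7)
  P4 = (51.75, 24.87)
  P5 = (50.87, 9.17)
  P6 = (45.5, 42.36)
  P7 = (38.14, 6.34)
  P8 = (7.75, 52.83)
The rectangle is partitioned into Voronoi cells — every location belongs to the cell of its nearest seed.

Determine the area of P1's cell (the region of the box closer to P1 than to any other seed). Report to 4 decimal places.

1. box [0,82]×[0,77]: [(0, 0) (82, 0) (82, 77) (0, 77)]
2. ⊥bis P1·P0 via (45.34,41.845): [(0, 58.8647) (82, 28.0836) (82, 77) (0, 77)]  |A|=2749.12
3. ⊥bis P1·P2 via (27.255,44.88): [(25.5953, 49.2568) (82, 28.0836) (82, 77) (15.0748, 77)]  |A|=2307.9194
4. ⊥bis P1·P3 via (60.755,54.04): [(25.5953, 49.2568) (61.8501, 35.6475) (59.388, 77) (15.0748, 77)]  |A|=1347.5562
5. ⊥bis P1·P4 via (50.71,39.125): [(25.5953, 49.2568) (52.2807, 39.2396) (61.5958, 39.9192) (59.388, 77) (15.0748, 77)]  |A|=1327.5741
6. ⊥bis P1·P5 via (50.27,31.275): [(25.5953, 49.2568) (52.2807, 39.2396) (61.5958, 39.9192) (59.388, 77) (15.0748, 77)]  |A|=1327.5741
7. ⊥bis P1·P6 via (47.585,47.87): [(22.5252, 57.3527) (61.4344, 42.6294) (59.388, 77) (15.0748, 77)]  |A|=1088.919
8. ⊥bis P1·P7 via (43.905,29.86): [(22.5252, 57.3527) (61.4344, 42.6294) (59.388, 77) (15.0748, 77)]  |A|=1088.919
9. ⊥bis P1·P8 via (28.71,53.105): [(28.6849, 55.0219) (61.4344, 42.6294) (59.388, 77) (28.3965, 77)]  |A|=890.6985
10. canonical 4-gon: [(28.6849, 55.0219) (61.4344, 42.6294) (59.388, 77) (28.3965, 77)]
11. shoelace: 890.6985

Area of P1's cell: 890.6985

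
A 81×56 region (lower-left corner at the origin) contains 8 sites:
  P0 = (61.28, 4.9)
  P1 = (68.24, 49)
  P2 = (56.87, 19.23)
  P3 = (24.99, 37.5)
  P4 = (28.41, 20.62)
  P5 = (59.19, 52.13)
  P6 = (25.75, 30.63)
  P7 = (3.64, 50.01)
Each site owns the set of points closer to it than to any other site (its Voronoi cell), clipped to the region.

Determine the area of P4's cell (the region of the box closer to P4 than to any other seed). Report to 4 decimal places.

1. box [0,81]×[0,56]: [(0, 0) (81, 0) (81, 56) (0, 56)]
2. ⊥bis P4·P0 via (44.845,12.76): [(0, 0) (38.7426, 0) (65.5244, 56) (0, 56)]  |A|=2919.4757
3. ⊥bis P4·P1 via (48.325,34.81): [(0, 0) (38.7426, 0) (52.5527, 28.8766) (33.2265, 56) (0, 56)]  |A|=2481.4611
4. ⊥bis P4·P2 via (42.64,19.925): [(0, 0) (38.7426, 0) (41.9995, 6.8101) (43.685, 41.322) (33.2265, 56) (0, 56)]  |A|=2317.952
5. ⊥bis P4·P3 via (26.7,29.06): [(0, 23.6504) (0, 0) (38.7426, 0) (41.9995, 6.8101) (43.2499, 32.4131)]  |A|=1176.7582
6. ⊥bis P4·P5 via (43.8,36.375): [(0, 23.6504) (0, 0) (38.7426, 0) (41.9995, 6.8101) (43.2499, 32.4131)]  |A|=1176.7582
7. ⊥bis P4·P6 via (27.08,25.625): [(0, 18.4289) (0, 0) (38.7426, 0) (41.9995, 6.8101) (43.1267, 29.8891)]  |A|=1010.1247
8. ⊥bis P4·P7 via (16.025,35.315): [(0, 18.4289) (0, 0) (38.7426, 0) (41.9995, 6.8101) (43.1267, 29.8891)]  |A|=1010.1247
9. canonical 5-gon: [(0, 18.4289) (0, 0) (38.7426, 0) (41.9995, 6.8101) (43.1267, 29.8891)]
10. shoelace: 1010.1247

Area of P4's cell: 1010.1247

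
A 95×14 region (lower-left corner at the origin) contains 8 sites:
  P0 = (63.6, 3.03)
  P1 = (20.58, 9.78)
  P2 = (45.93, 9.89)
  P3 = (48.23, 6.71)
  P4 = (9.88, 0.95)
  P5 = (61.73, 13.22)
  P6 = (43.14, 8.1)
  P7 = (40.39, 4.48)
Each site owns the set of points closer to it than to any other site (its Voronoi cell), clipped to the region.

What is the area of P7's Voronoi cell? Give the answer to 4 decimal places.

1. box [0,95]×[0,14]: [(0, 0) (95, 0) (95, 14) (0, 14)]
2. ⊥bis P7·P0 via (51.995,3.755): [(0, 0) (51.7604, 0) (52.635, 14) (0, 14)]  |A|=730.7682
3. ⊥bis P7·P1 via (30.485,7.13): [(28.5774, 0) (51.7604, 0) (52.635, 14) (32.323, 14)]  |A|=304.4651
4. ⊥bis P7·P2 via (43.16,7.185): [(28.5774, 0) (50.1764, 0) (36.5049, 14) (32.323, 14)]  |A|=180.4661
5. ⊥bis P7·P3 via (44.31,5.595): [(28.5774, 0) (45.9014, 0) (44.1445, 6.1768) (36.5049, 14) (32.323, 14)]  |A|=167.2633
6. ⊥bis P7·P4 via (25.135,2.715): [(28.5774, 0) (45.9014, 0) (44.1445, 6.1768) (36.5049, 14) (32.323, 14)]  |A|=167.2633
7. ⊥bis P7·P5 via (51.06,8.85): [(28.5774, 0) (45.9014, 0) (44.1445, 6.1768) (36.5049, 14) (32.323, 14)]  |A|=167.2633
8. ⊥bis P7·P6 via (41.765,6.29): [(32.2036, 13.5535) (28.5774, 0) (45.9014, 0) (44.7593, 4.0153)]  |A|=137.1614
9. canonical 4-gon: [(32.2036, 13.5535) (28.5774, 0) (45.9014, 0) (44.7593, 4.0153)]
10. shoelace: 137.1614

Area of P7's cell: 137.1614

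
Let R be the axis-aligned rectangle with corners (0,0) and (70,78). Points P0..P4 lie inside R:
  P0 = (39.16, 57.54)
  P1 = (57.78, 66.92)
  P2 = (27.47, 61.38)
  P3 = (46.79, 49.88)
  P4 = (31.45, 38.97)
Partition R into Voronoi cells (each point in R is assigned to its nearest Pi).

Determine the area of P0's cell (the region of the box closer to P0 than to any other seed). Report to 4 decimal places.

Area of P0's cell: 288.7470

1. box [0,70]×[0,78]: [(0, 0) (70, 0) (70, 78) (0, 78)]
2. ⊥bis P0·P1 via (48.47,62.23): [(0, 0) (70, 0) (70, 19.4913) (40.5257, 78) (0, 78)]  |A|=4597.7496
3. ⊥bis P0·P2 via (33.315,59.46): [(13.7832, 0) (70, 0) (70, 19.4913) (40.5257, 78) (39.4051, 78)]  |A|=2523.4036
4. ⊥bis P0·P3 via (42.975,53.71): [(25.8097, 36.612) (49.4919, 60.2014) (40.5257, 78) (39.4051, 78)]  |A|=339.6981
5. ⊥bis P0·P4 via (35.305,48.255): [(30.3149, 50.3268) (36.8532, 47.6122) (49.4919, 60.2014) (40.5257, 78) (39.4051, 78)]  |A|=288.747
6. canonical 5-gon: [(30.3149, 50.3268) (36.8532, 47.6122) (49.4919, 60.2014) (40.5257, 78) (39.4051, 78)]
7. shoelace: 288.747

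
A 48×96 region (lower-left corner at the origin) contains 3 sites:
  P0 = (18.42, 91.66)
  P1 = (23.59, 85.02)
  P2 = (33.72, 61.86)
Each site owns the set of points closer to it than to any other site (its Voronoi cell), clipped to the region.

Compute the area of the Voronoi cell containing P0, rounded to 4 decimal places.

1. box [0,48]×[0,96]: [(0, 0) (48, 0) (48, 96) (0, 96)]
2. ⊥bis P0·P1 via (21.005,88.34): [(0, 71.9852) (30.843, 96) (0, 96)]  |A|=370.344
3. ⊥bis P0·P2 via (26.07,76.76): [(0, 71.9852) (30.843, 96) (0, 96)]  |A|=370.344
4. canonical 3-gon: [(0, 71.9852) (30.843, 96) (0, 96)]
5. shoelace: 370.344

Area of P0's cell: 370.3440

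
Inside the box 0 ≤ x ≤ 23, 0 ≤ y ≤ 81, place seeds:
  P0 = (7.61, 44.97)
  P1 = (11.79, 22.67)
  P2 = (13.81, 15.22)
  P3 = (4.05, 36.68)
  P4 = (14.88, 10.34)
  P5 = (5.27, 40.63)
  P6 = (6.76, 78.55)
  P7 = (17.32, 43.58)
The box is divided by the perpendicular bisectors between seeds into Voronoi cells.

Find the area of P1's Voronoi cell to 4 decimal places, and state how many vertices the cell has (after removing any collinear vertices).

Area of P1's cell: 269.4069 (5 vertices)

1. box [0,23]×[0,81]: [(0, 0) (23, 0) (23, 81) (0, 81)]
2. ⊥bis P1·P0 via (9.7,33.82): [(0, 32.0018) (0, 0) (23, 0) (23, 36.313)]  |A|=785.6202
3. ⊥bis P1·P2 via (12.8,18.945): [(0, 32.0018) (0, 15.4744) (23, 21.7106) (23, 36.313)]  |A|=357.9923
4. ⊥bis P1·P3 via (7.92,29.675): [(18.3615, 35.4435) (0, 25.2995) (0, 15.4744) (23, 21.7106) (23, 36.313)]  |A|=296.4601
5. ⊥bis P1·P4 via (13.335,16.505): [(18.3615, 35.4435) (0, 25.2995) (0, 15.4744) (23, 21.7106) (23, 36.313)]  |A|=296.4601
6. ⊥bis P1·P5 via (8.53,31.65): [(19.6397, 35.6831) (17.1768, 34.789) (0, 25.2995) (0, 15.4744) (23, 21.7106) (23, 36.313)]  |A|=296.1837
7. ⊥bis P1·P6 via (9.275,50.61): [(19.6397, 35.6831) (17.1768, 34.789) (0, 25.2995) (0, 15.4744) (23, 21.7106) (23, 36.313)]  |A|=296.1837
8. ⊥bis P1·P7 via (14.555,33.125): [(14.2911, 33.1948) (0, 25.2995) (0, 15.4744) (23, 21.7106) (23, 30.8916)]  |A|=269.4069
9. canonical 5-gon: [(14.2911, 33.1948) (0, 25.2995) (0, 15.4744) (23, 21.7106) (23, 30.8916)]
10. shoelace: 269.4069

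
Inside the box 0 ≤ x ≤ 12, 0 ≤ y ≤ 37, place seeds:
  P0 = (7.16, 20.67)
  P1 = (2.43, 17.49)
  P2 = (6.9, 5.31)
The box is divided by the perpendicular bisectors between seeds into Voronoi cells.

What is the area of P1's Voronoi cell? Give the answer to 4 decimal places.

Area of P1's cell: 73.6215

1. box [0,12]×[0,37]: [(0, 0) (12, 0) (12, 37) (0, 37)]
2. ⊥bis P1·P0 via (4.795,19.08): [(0, 26.2122) (0, 0) (12, 0) (12, 8.3631)]  |A|=207.4519
3. ⊥bis P1·P2 via (4.665,11.4): [(8.9107, 12.9582) (0, 26.2122) (0, 9.688)]  |A|=73.6215
4. canonical 3-gon: [(8.9107, 12.9582) (0, 26.2122) (0, 9.688)]
5. shoelace: 73.6215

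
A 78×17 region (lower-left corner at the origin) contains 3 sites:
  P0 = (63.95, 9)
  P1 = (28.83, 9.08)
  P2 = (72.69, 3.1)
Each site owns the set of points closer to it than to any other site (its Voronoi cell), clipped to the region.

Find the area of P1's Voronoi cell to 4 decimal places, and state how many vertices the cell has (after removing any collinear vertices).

1. box [0,78]×[0,17]: [(0, 0) (78, 0) (78, 17) (0, 17)]
2. ⊥bis P1·P0 via (46.39,9.04): [(0, 0) (46.3694, 0) (46.4081, 17) (0, 17)]  |A|=788.6091
3. ⊥bis P1·P2 via (50.76,6.09): [(0, 0) (46.3694, 0) (46.4081, 17) (0, 17)]  |A|=788.6091
4. canonical 4-gon: [(0, 0) (46.3694, 0) (46.4081, 17) (0, 17)]
5. shoelace: 788.6091

Area of P1's cell: 788.6091 (4 vertices)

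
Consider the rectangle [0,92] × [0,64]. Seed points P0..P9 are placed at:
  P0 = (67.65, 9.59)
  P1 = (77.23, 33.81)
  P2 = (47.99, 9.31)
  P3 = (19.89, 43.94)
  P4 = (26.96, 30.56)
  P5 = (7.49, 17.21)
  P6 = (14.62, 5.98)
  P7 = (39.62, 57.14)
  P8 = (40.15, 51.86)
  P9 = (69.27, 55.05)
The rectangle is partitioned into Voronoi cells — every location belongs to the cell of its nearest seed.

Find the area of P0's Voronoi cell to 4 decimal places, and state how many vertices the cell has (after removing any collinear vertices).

Area of P0's cell: 710.0055 (4 vertices)

1. box [0,92]×[0,64]: [(0, 0) (92, 0) (92, 64) (0, 64)]
2. ⊥bis P0·P1 via (72.44,21.7): [(0, 50.353) (0, 0) (92, 0) (92, 13.9632)]  |A|=2958.5453
3. ⊥bis P0·P2 via (57.82,9.45): [(57.5617, 27.585) (57.9546, 0) (92, 0) (92, 13.9632)]  |A|=710.0055
4. ⊥bis P0·P3 via (43.77,26.765): [(57.5617, 27.585) (57.9546, 0) (92, 0) (92, 13.9632)]  |A|=710.0055
5. ⊥bis P0·P4 via (47.305,20.075): [(57.5617, 27.585) (57.9546, 0) (92, 0) (92, 13.9632)]  |A|=710.0055
6. ⊥bis P0·P5 via (37.57,13.4): [(57.5617, 27.585) (57.9546, 0) (92, 0) (92, 13.9632)]  |A|=710.0055
7. ⊥bis P0·P6 via (41.135,7.785): [(57.5617, 27.585) (57.9546, 0) (92, 0) (92, 13.9632)]  |A|=710.0055
8. ⊥bis P0·P7 via (53.635,33.365): [(57.5617, 27.585) (57.9546, 0) (92, 0) (92, 13.9632)]  |A|=710.0055
9. ⊥bis P0·P8 via (53.9,30.725): [(57.5617, 27.585) (57.9546, 0) (92, 0) (92, 13.9632)]  |A|=710.0055
10. ⊥bis P0·P9 via (68.46,32.32): [(57.5617, 27.585) (57.9546, 0) (92, 0) (92, 13.9632)]  |A|=710.0055
11. canonical 4-gon: [(57.5617, 27.585) (57.9546, 0) (92, 0) (92, 13.9632)]
12. shoelace: 710.0055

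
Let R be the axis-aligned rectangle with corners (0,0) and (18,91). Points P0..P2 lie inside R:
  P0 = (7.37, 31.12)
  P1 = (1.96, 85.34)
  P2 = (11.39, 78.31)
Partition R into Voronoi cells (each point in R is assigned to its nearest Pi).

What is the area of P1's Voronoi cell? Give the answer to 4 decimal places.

1. box [0,18]×[0,91]: [(0, 0) (18, 0) (18, 91) (0, 91)]
2. ⊥bis P1·P0 via (4.665,58.23): [(0, 57.7645) (18, 59.5605) (18, 91) (0, 91)]  |A|=582.0743
3. ⊥bis P1·P2 via (6.675,81.825): [(0, 72.8712) (13.5149, 91) (0, 91)]  |A|=122.5045
4. canonical 3-gon: [(0, 72.8712) (13.5149, 91) (0, 91)]
5. shoelace: 122.5045

Area of P1's cell: 122.5045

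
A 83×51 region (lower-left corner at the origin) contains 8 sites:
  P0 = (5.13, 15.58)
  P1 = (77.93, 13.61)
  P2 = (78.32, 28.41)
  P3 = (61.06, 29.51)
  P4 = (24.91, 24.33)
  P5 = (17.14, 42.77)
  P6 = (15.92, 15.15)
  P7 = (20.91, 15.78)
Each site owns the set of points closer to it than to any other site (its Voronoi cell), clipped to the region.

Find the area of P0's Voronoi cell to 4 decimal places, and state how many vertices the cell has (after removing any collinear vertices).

1. box [0,83]×[0,51]: [(0, 0) (83, 0) (83, 51) (0, 51)]
2. ⊥bis P0·P1 via (41.53,14.595): [(0, 0) (41.1351, 0) (42.5151, 51) (0, 51)]  |A|=2133.0798
3. ⊥bis P0·P2 via (41.725,21.995): [(0, 0) (41.1351, 0) (41.7295, 21.9691) (36.6405, 51) (0, 51)]  |A|=2047.8068
4. ⊥bis P0·P3 via (33.095,22.545): [(0, 0) (38.7101, 0) (26.008, 51) (0, 51)]  |A|=1650.3102
5. ⊥bis P0·P4 via (15.02,19.955): [(0, 0) (23.8474, 0) (1.2867, 51) (0, 51)]  |A|=640.9211
6. ⊥bis P0·P5 via (11.135,29.175): [(0, 34.0934) (0, 0) (23.8474, 0) (10.8944, 29.2813)]  |A|=534.8545
7. ⊥bis P0·P6 via (10.525,15.365): [(0, 34.0934) (0, 0) (9.9127, 0) (11.0643, 28.8972) (10.8944, 29.2813)]  |A|=333.5172
8. ⊥bis P0·P7 via (13.02,15.68): [(0, 34.0934) (0, 0) (9.9127, 0) (11.0643, 28.8972) (10.8944, 29.2813)]  |A|=333.5172
9. canonical 5-gon: [(0, 34.0934) (0, 0) (9.9127, 0) (11.0643, 28.8972) (10.8944, 29.2813)]
10. shoelace: 333.5172

Area of P0's cell: 333.5172 (5 vertices)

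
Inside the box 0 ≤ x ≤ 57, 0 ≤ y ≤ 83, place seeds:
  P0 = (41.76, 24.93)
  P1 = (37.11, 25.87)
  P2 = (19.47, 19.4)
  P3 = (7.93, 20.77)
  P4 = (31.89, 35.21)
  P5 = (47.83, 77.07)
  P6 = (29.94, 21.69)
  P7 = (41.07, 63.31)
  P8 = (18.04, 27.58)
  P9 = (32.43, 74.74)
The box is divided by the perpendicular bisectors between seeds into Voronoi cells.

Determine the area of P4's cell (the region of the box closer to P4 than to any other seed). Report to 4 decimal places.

Area of P4's cell: 540.7090

1. box [0,57]×[0,83]: [(0, 0) (57, 0) (57, 83) (0, 83)]
2. ⊥bis P4·P0 via (36.825,30.07): [(0, 0) (5.5059, 0) (57, 49.4404) (57, 83) (0, 83)]  |A|=3458.0565
3. ⊥bis P4·P1 via (34.5,30.54): [(0, 11.2584) (41.235, 34.3041) (57, 49.4404) (57, 83) (0, 83)]  |A|=3131.499
4. ⊥bis P4·P2 via (25.68,27.305): [(0, 47.4787) (26.9403, 26.315) (41.235, 34.3041) (57, 49.4404) (57, 83) (0, 83)]  |A|=2643.6076
5. ⊥bis P4·P3 via (19.91,27.99): [(0, 61.0263) (15.506, 35.2975) (26.9403, 26.315) (41.235, 34.3041) (57, 49.4404) (57, 83) (0, 83)]  |A|=2538.5731
6. ⊥bis P4·P5 via (39.86,56.14): [(0, 71.3184) (0, 61.0263) (15.506, 35.2975) (26.9403, 26.315) (41.235, 34.3041) (57, 49.4404) (57, 49.6132)]  |A|=1254.1243
7. ⊥bis P4·P6 via (30.915,28.45): [(0, 71.3184) (0, 61.0263) (15.506, 35.2975) (22.7174, 29.6323) (30.7921, 28.4677) (41.235, 34.3041) (57, 49.4404) (57, 49.6132)]  |A|=1243.1898
8. ⊥bis P4·P7 via (36.48,49.26): [(0, 61.1777) (0, 61.0263) (15.506, 35.2975) (22.7174, 29.6323) (30.7921, 28.4677) (41.235, 34.3041) (51.6503, 44.304)]  |A|=771.4709
9. ⊥bis P4·P8 via (24.965,31.395): [(10.4358, 57.7684) (26.2139, 29.128) (30.7921, 28.4677) (41.235, 34.3041) (51.6503, 44.304)]  |A|=548.9351
10. ⊥bis P4·P9 via (32.16,54.975): [(18.4115, 55.1628) (11.8217, 55.2528) (26.2139, 29.128) (30.7921, 28.4677) (41.235, 34.3041) (51.6503, 44.304)]  |A|=540.709
11. canonical 6-gon: [(18.4115, 55.1628) (11.8217, 55.2528) (26.2139, 29.128) (30.7921, 28.4677) (41.235, 34.3041) (51.6503, 44.304)]
12. shoelace: 540.709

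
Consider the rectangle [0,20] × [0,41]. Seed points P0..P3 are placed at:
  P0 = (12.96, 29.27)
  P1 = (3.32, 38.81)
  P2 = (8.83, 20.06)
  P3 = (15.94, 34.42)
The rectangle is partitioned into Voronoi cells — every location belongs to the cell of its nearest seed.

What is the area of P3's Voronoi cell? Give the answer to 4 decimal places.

Area of P3's cell: 94.3513

1. box [0,20]×[0,41]: [(0, 0) (20, 0) (20, 41) (0, 41)]
2. ⊥bis P3·P0 via (14.45,31.845): [(0, 40.2064) (20, 28.6335) (20, 41) (0, 41)]  |A|=131.601
3. ⊥bis P3·P1 via (9.63,36.615): [(9.0564, 34.966) (20, 28.6335) (20, 41) (11.1554, 41)]  |A|=94.3513
4. ⊥bis P3·P2 via (12.385,27.24): [(9.0564, 34.966) (20, 28.6335) (20, 41) (11.1554, 41)]  |A|=94.3513
5. canonical 4-gon: [(9.0564, 34.966) (20, 28.6335) (20, 41) (11.1554, 41)]
6. shoelace: 94.3513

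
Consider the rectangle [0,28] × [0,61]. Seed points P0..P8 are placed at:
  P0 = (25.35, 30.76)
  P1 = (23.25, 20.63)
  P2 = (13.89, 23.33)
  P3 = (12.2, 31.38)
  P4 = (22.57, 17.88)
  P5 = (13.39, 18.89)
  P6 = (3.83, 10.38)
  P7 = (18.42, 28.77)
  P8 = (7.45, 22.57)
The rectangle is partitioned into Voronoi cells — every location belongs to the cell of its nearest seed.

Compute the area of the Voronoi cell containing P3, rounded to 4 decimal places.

Area of P3's cell: 604.7139

1. box [0,28]×[0,61]: [(0, 0) (28, 0) (28, 61) (0, 61)]
2. ⊥bis P3·P0 via (18.775,31.07): [(0, 0) (17.3101, 0) (20.1861, 61) (0, 61)]  |A|=1143.6357
3. ⊥bis P3·P1 via (17.725,26.005): [(0, 7.7853) (18.5775, 26.8813) (20.1861, 61) (0, 61)]  |A|=838.6604
4. ⊥bis P3·P2 via (13.045,27.355): [(0, 24.6164) (18.6554, 28.5328) (20.1861, 61) (0, 61)]  |A|=667.0688
5. ⊥bis P3·P4 via (17.385,24.63): [(0, 24.6164) (18.6554, 28.5328) (20.1861, 61) (0, 61)]  |A|=667.0688
6. ⊥bis P3·P5 via (12.795,25.135): [(0, 24.6164) (18.6554, 28.5328) (20.1861, 61) (0, 61)]  |A|=667.0688
7. ⊥bis P3·P6 via (8.015,20.88): [(0, 24.6164) (18.6554, 28.5328) (20.1861, 61) (0, 61)]  |A|=667.0688
8. ⊥bis P3·P7 via (15.31,30.075): [(0, 24.6164) (14.2772, 27.6137) (19.1608, 39.2519) (20.1861, 61) (0, 61)]  |A|=643.836
9. ⊥bis P3·P8 via (9.825,26.975): [(0, 32.2722) (10.2201, 26.762) (14.2772, 27.6137) (19.1608, 39.2519) (20.1861, 61) (0, 61)]  |A|=604.7139
10. canonical 6-gon: [(0, 32.2722) (10.2201, 26.762) (14.2772, 27.6137) (19.1608, 39.2519) (20.1861, 61) (0, 61)]
11. shoelace: 604.7139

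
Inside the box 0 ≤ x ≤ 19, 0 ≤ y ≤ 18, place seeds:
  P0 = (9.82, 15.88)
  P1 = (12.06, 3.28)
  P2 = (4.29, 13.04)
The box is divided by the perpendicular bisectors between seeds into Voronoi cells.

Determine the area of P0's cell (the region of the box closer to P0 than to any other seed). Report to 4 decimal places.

1. box [0,19]×[0,18]: [(0, 0) (19, 0) (19, 18) (0, 18)]
2. ⊥bis P0·P1 via (10.94,9.58): [(0, 7.6351) (19, 11.0129) (19, 18) (0, 18)]  |A|=164.844
3. ⊥bis P0·P2 via (7.055,14.46): [(9.6765, 9.3554) (19, 11.0129) (19, 18) (5.237, 18)]  |A|=92.06
4. canonical 4-gon: [(9.6765, 9.3554) (19, 11.0129) (19, 18) (5.237, 18)]
5. shoelace: 92.06

Area of P0's cell: 92.0600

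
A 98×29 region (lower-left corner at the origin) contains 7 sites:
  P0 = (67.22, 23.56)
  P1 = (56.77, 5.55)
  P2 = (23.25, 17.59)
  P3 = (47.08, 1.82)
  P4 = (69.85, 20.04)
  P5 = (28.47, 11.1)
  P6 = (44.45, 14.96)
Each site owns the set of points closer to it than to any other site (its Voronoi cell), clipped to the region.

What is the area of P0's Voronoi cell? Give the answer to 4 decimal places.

1. box [0,98]×[0,29]: [(0, 0) (98, 0) (98, 29) (0, 29)]
2. ⊥bis P0·P1 via (61.995,14.555): [(87.0797, 0) (98, 0) (98, 29) (37.0998, 29)]  |A|=1041.3961
3. ⊥bis P0·P2 via (45.235,20.575): [(44.689, 24.5965) (87.0797, 0) (98, 0) (98, 29) (44.0911, 29)]  |A|=1026.0032
4. ⊥bis P0·P3 via (57.15,12.69): [(44.689, 24.5965) (87.0797, 0) (98, 0) (98, 29) (44.0911, 29)]  |A|=1026.0032
5. ⊥bis P0·P4 via (68.535,21.8): [(44.689, 24.5965) (60.2181, 15.586) (78.1715, 29) (44.0911, 29)]  |A|=260.075
6. ⊥bis P0·P5 via (47.845,17.33): [(45.6964, 24.012) (60.2181, 15.586) (78.1715, 29) (44.0925, 29)]  |A|=258.028
7. ⊥bis P0·P6 via (55.835,19.26): [(56.3819, 17.8119) (60.2181, 15.586) (78.1715, 29) (52.1563, 29)]  |A|=191.2412
8. canonical 4-gon: [(56.3819, 17.8119) (60.2181, 15.586) (78.1715, 29) (52.1563, 29)]
9. shoelace: 191.2412

Area of P0's cell: 191.2412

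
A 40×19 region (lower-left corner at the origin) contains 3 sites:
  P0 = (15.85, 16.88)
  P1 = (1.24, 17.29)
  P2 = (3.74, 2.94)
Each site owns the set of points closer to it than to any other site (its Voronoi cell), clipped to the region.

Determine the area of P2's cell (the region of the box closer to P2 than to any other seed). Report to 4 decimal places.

1. box [0,40]×[0,19]: [(0, 0) (40, 0) (40, 19) (0, 19)]
2. ⊥bis P2·P0 via (9.795,9.91): [(0, 18.4191) (0, 0) (21.2025, 0)]  |A|=195.2664
3. ⊥bis P2·P1 via (2.49,10.115): [(8.3782, 11.1408) (0, 9.6812) (0, 0) (21.2025, 0)]  |A|=158.6623
4. canonical 4-gon: [(8.3782, 11.1408) (0, 9.6812) (0, 0) (21.2025, 0)]
5. shoelace: 158.6623

Area of P2's cell: 158.6623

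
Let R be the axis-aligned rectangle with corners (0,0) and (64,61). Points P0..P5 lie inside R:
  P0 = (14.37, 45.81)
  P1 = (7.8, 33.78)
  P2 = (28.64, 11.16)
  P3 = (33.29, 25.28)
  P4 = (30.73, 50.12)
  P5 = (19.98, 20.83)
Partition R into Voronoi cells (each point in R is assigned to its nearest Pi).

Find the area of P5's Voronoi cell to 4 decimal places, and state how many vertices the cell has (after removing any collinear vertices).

1. box [0,64]×[0,61]: [(0, 0) (64, 0) (64, 61) (0, 61)]
2. ⊥bis P5·P0 via (17.175,33.32): [(0, 29.4628) (0, 0) (64, 0) (64, 43.8359)]  |A|=2345.5612
3. ⊥bis P5·P1 via (13.89,27.305): [(21.2609, 34.2376) (0, 14.2409) (0, 0) (64, 0) (64, 43.8359)]  |A|=2183.7452
4. ⊥bis P5·P2 via (24.31,15.995): [(52.5188, 41.2575) (21.2609, 34.2376) (0, 14.2409) (0, 0) (6.4495, 0)]  |A|=744.9068
5. ⊥bis P5·P3 via (26.635,23.055): [(27.9158, 19.2242) (22.782, 34.5792) (21.2609, 34.2376) (0, 14.2409) (0, 0) (6.4495, 0)]  |A|=499.4595
6. ⊥bis P5·P4 via (25.355,35.475): [(27.9158, 19.2242) (22.782, 34.5792) (21.2609, 34.2376) (0, 14.2409) (0, 0) (6.4495, 0)]  |A|=499.4595
7. canonical 6-gon: [(27.9158, 19.2242) (22.782, 34.5792) (21.2609, 34.2376) (0, 14.2409) (0, 0) (6.4495, 0)]
8. shoelace: 499.4595

Area of P5's cell: 499.4595 (6 vertices)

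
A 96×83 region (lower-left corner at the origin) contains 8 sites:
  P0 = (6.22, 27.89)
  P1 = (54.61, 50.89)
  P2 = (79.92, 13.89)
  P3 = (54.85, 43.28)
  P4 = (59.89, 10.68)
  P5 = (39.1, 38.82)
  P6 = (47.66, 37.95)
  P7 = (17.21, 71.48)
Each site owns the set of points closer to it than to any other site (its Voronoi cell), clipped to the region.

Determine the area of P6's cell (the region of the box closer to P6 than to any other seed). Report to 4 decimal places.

1. box [0,96]×[0,83]: [(0, 0) (96, 0) (96, 83) (0, 83)]
2. ⊥bis P6·P0 via (26.94,32.92): [(34.9317, 0) (96, 0) (96, 83) (14.7825, 83)]  |A|=5904.8595
3. ⊥bis P6·P1 via (51.135,44.42): [(20.102, 61.0876) (34.9317, 0) (96, 0) (96, 20.3233)]  |A|=2636.5074
4. ⊥bis P6·P2 via (63.79,25.92): [(70.022, 34.2759) (20.102, 61.0876) (34.9317, 0) (44.4585, 0)]  |A|=1489.2116
5. ⊥bis P6·P3 via (51.255,40.615): [(62.9668, 24.8162) (46.6477, 46.8301) (20.102, 61.0876) (34.9317, 0) (44.4585, 0)]  |A|=1334.3685
6. ⊥bis P6·P4 via (53.775,24.315): [(60.9522, 27.5338) (46.6477, 46.8301) (20.102, 61.0876) (31.4586, 14.3066)]  |A|=919.122
7. ⊥bis P6·P5 via (43.38,38.385): [(41.3852, 18.7585) (60.9522, 27.5338) (46.6477, 46.8301) (44.363, 48.0572)]  |A|=286.8439
8. ⊥bis P6·P7 via (32.435,54.715): [(41.3852, 18.7585) (60.9522, 27.5338) (46.6477, 46.8301) (44.363, 48.0572)]  |A|=286.8439
9. canonical 4-gon: [(41.3852, 18.7585) (60.9522, 27.5338) (46.6477, 46.8301) (44.363, 48.0572)]
10. shoelace: 286.8439

Area of P6's cell: 286.8439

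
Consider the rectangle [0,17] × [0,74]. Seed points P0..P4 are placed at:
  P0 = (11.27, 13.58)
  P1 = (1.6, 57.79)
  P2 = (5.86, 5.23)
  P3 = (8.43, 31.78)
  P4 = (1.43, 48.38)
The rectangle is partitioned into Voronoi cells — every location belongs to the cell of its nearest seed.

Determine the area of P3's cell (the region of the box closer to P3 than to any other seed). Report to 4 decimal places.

1. box [0,17]×[0,74]: [(0, 0) (17, 0) (17, 74) (0, 74)]
2. ⊥bis P3·P0 via (9.85,22.68): [(0, 21.143) (17, 23.7957) (17, 74) (0, 74)]  |A|=876.0212
3. ⊥bis P3·P1 via (5.015,44.785): [(0, 43.4681) (0, 21.143) (17, 23.7957) (17, 47.9322)]  |A|=394.9234
4. ⊥bis P3·P2 via (7.145,18.505): [(0, 43.4681) (0, 21.143) (17, 23.7957) (17, 47.9322)]  |A|=394.9234
5. ⊥bis P3·P4 via (4.93,40.08): [(0, 38.0011) (0, 21.143) (17, 23.7957) (17, 45.1698)]  |A|=324.9734
6. canonical 4-gon: [(0, 38.0011) (0, 21.143) (17, 23.7957) (17, 45.1698)]
7. shoelace: 324.9734

Area of P3's cell: 324.9734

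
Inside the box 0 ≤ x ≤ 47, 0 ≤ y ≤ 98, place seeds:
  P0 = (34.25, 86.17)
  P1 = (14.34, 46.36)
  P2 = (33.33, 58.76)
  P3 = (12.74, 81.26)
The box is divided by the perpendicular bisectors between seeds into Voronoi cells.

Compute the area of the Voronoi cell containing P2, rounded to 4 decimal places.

Area of P2's cell: 936.0672

1. box [0,47]×[0,98]: [(0, 0) (47, 0) (47, 98) (0, 98)]
2. ⊥bis P2·P0 via (33.79,72.465): [(0, 73.5991) (0, 0) (47, 0) (47, 72.0216)]  |A|=3422.0877
3. ⊥bis P2·P1 via (23.835,52.56): [(10.3232, 73.2526) (47, 17.0839) (47, 72.0216)]  |A|=1007.469
4. ⊥bis P2·P3 via (23.035,70.01): [(26.0033, 72.7264) (16.4033, 63.9413) (47, 17.0839) (47, 72.0216)]  |A|=936.0672
5. canonical 4-gon: [(26.0033, 72.7264) (16.4033, 63.9413) (47, 17.0839) (47, 72.0216)]
6. shoelace: 936.0672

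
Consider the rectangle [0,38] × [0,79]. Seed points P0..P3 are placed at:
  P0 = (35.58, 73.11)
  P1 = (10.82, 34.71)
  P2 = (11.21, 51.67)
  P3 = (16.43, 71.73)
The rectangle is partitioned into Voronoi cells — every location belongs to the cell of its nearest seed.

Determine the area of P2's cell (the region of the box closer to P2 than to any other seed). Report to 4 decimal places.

Area of P2's cell: 606.3532

1. box [0,38]×[0,79]: [(0, 0) (38, 0) (38, 79) (0, 79)]
2. ⊥bis P2·P0 via (23.395,62.39): [(0, 0) (38, 0) (38, 45.7891) (8.782, 79) (0, 79)]  |A|=2516.8219
3. ⊥bis P2·P1 via (11.015,43.19): [(0, 43.4433) (38, 42.5695) (38, 45.7891) (8.782, 79) (0, 79)]  |A|=882.5793
4. ⊥bis P2·P3 via (13.82,61.7): [(0, 65.2962) (0, 43.4433) (38, 42.5695) (38, 45.7891) (27.0251, 58.2638)]  |A|=606.3532
5. canonical 5-gon: [(0, 65.2962) (0, 43.4433) (38, 42.5695) (38, 45.7891) (27.0251, 58.2638)]
6. shoelace: 606.3532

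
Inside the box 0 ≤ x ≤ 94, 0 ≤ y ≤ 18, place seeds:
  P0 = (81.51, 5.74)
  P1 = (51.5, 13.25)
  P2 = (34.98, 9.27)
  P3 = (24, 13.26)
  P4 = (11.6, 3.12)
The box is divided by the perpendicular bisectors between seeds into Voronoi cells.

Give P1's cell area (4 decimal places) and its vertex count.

1. box [0,94]×[0,18]: [(0, 0) (94, 0) (94, 18) (0, 18)]
2. ⊥bis P1·P0 via (66.505,9.495): [(0, 0) (64.1289, 0) (68.6334, 18) (0, 18)]  |A|=1194.8603
3. ⊥bis P1·P2 via (43.24,11.26): [(45.9528, 0) (64.1289, 0) (68.6334, 18) (41.6162, 18)]  |A|=406.7396
4. ⊥bis P1·P3 via (37.75,13.255): [(45.9528, 0) (64.1289, 0) (68.6334, 18) (41.6162, 18)]  |A|=406.7396
5. ⊥bis P1·P4 via (31.55,8.185): [(45.9528, 0) (64.1289, 0) (68.6334, 18) (41.6162, 18)]  |A|=406.7396
6. canonical 4-gon: [(45.9528, 0) (64.1289, 0) (68.6334, 18) (41.6162, 18)]
7. shoelace: 406.7396

Area of P1's cell: 406.7396 (4 vertices)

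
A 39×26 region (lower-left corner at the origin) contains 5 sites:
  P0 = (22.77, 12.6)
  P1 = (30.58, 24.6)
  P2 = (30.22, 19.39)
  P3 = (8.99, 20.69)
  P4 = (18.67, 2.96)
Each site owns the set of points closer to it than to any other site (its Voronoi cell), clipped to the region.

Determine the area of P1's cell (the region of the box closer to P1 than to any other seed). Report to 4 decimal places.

1. box [0,39]×[0,26]: [(0, 0) (39, 0) (39, 26) (0, 26)]
2. ⊥bis P1·P0 via (26.675,18.6): [(39, 10.5785) (39, 26) (15.305, 26)]  |A|=182.7068
3. ⊥bis P1·P2 via (30.4,21.995): [(20.3966, 22.6862) (39, 21.4008) (39, 26) (15.305, 26)]  |A|=82.041
4. ⊥bis P1·P3 via (19.785,22.645): [(19.6948, 23.1429) (20.3966, 22.6862) (39, 21.4008) (39, 26) (19.1774, 26)]  |A|=76.5091
5. ⊥bis P1·P4 via (24.625,13.78): [(19.6948, 23.1429) (20.3966, 22.6862) (39, 21.4008) (39, 26) (19.1774, 26)]  |A|=76.5091
6. canonical 5-gon: [(19.6948, 23.1429) (20.3966, 22.6862) (39, 21.4008) (39, 26) (19.1774, 26)]
7. shoelace: 76.5091

Area of P1's cell: 76.5091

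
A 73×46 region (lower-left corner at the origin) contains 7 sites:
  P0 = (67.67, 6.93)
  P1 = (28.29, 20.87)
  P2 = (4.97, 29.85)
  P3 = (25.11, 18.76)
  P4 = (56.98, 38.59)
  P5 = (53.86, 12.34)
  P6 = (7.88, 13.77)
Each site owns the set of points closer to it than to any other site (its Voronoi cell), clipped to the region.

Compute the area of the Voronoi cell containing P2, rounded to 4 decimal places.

1. box [0,73]×[0,46]: [(0, 0) (73, 0) (73, 46) (0, 46)]
2. ⊥bis P2·P0 via (36.32,18.39): [(0, 0) (29.5975, 0) (46.4128, 46) (0, 46)]  |A|=1748.2386
3. ⊥bis P2·P1 via (16.63,25.36): [(0, 0) (6.8644, 0) (24.578, 46) (0, 46)]  |A|=723.176
4. ⊥bis P2·P3 via (15.04,24.305): [(0, 0) (1.6566, 0) (18.9769, 31.4546) (24.578, 46) (0, 46)]  |A|=641.2702
5. ⊥bis P2·P4 via (30.975,34.22): [(0, 0) (1.6566, 0) (18.9769, 31.4546) (24.578, 46) (0, 46)]  |A|=641.2702
6. ⊥bis P2·P5 via (29.415,21.095): [(0, 0) (1.6566, 0) (18.9769, 31.4546) (24.578, 46) (0, 46)]  |A|=641.2702
7. ⊥bis P2·P6 via (6.425,21.81): [(0, 20.6473) (14.4676, 23.2655) (18.9769, 31.4546) (24.578, 46) (0, 46)]  |A|=472.6418
8. canonical 5-gon: [(0, 20.6473) (14.4676, 23.2655) (18.9769, 31.4546) (24.578, 46) (0, 46)]
9. shoelace: 472.6418

Area of P2's cell: 472.6418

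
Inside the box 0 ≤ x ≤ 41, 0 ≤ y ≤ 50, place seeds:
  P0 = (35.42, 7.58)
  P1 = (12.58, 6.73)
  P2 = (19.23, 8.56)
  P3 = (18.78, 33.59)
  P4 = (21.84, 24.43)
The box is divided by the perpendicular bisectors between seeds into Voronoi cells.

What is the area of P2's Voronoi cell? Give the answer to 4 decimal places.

1. box [0,41]×[0,50]: [(0, 0) (41, 0) (41, 50) (0, 50)]
2. ⊥bis P2·P0 via (27.325,8.07): [(0, 0) (26.8365, 0) (29.8631, 50) (0, 50)]  |A|=1417.4897
3. ⊥bis P2·P1 via (15.905,7.645): [(18.0088, 0) (26.8365, 0) (29.8631, 50) (4.2494, 50)]  |A|=861.034
4. ⊥bis P2·P3 via (19.005,21.075): [(12.2427, 20.9534) (18.0088, 0) (26.8365, 0) (28.1221, 21.2389)]  |A|=260.9329
5. ⊥bis P2·P4 via (20.535,16.495): [(13.1347, 17.7121) (18.0088, 0) (26.8365, 0) (27.763, 15.3063)]  |A|=191.2457
6. canonical 4-gon: [(13.1347, 17.7121) (18.0088, 0) (26.8365, 0) (27.763, 15.3063)]
7. shoelace: 191.2457

Area of P2's cell: 191.2457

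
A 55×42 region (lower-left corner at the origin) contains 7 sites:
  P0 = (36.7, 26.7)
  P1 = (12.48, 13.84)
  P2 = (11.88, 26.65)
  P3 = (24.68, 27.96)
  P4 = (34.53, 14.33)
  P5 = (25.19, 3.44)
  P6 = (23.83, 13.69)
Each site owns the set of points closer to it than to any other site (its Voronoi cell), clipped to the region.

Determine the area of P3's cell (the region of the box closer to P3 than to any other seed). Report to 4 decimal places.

1. box [0,55]×[0,42]: [(0, 0) (55, 0) (55, 42) (0, 42)]
2. ⊥bis P3·P0 via (30.69,27.33): [(0, 0) (27.8251, 0) (32.2278, 42) (0, 42)]  |A|=1261.1111
3. ⊥bis P3·P1 via (18.58,20.9): [(0, 36.9535) (29.0662, 11.8397) (32.2278, 42) (0, 42)]  |A|=559.3411
4. ⊥bis P3·P2 via (18.28,27.305): [(18.97, 20.563) (29.0662, 11.8397) (32.2278, 42) (16.7761, 42)]  |A|=331.6616
5. ⊥bis P3·P4 via (29.605,21.145): [(18.97, 20.563) (23.447, 16.6948) (30.0774, 21.4864) (32.2278, 42) (16.7761, 42)]  |A|=302.1032
6. ⊥bis P3·P5 via (24.935,15.7): [(18.97, 20.563) (23.447, 16.6948) (30.0774, 21.4864) (32.2278, 42) (16.7761, 42)]  |A|=302.1032
7. ⊥bis P3·P6 via (24.255,20.825): [(18.9106, 21.1433) (28.7885, 20.555) (30.0774, 21.4864) (32.2278, 42) (16.7761, 42)]  |A|=280.2824
8. canonical 5-gon: [(18.9106, 21.1433) (28.7885, 20.555) (30.0774, 21.4864) (32.2278, 42) (16.7761, 42)]
9. shoelace: 280.2824

Area of P3's cell: 280.2824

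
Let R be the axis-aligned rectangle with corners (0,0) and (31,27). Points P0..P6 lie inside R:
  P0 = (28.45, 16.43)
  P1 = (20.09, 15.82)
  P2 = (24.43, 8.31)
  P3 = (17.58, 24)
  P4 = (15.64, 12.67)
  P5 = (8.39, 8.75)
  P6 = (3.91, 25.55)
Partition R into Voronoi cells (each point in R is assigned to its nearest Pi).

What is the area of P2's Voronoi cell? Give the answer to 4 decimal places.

Area of P2's cell: 155.4124

1. box [0,31]×[0,27]: [(0, 0) (31, 0) (31, 27) (0, 27)]
2. ⊥bis P2·P0 via (26.44,12.37): [(0, 25.4598) (0, 0) (31, 0) (31, 10.1125)]  |A|=551.3694
3. ⊥bis P2·P1 via (22.26,12.065): [(24.4729, 13.3438) (1.3825, 0) (31, 0) (31, 10.1125)]  |A|=230.6077
4. ⊥bis P2·P3 via (21.005,16.155): [(24.4729, 13.3438) (1.3825, 0) (31, 0) (31, 10.1125)]  |A|=230.6077
5. ⊥bis P2·P4 via (20.035,10.49): [(24.4729, 13.3438) (20.2361, 10.8954) (14.8318, 0) (31, 0) (31, 10.1125)]  |A|=157.3405
6. ⊥bis P2·P5 via (16.41,8.53): [(24.4729, 13.3438) (20.2361, 10.8954) (16.2547, 2.8687) (16.176, 0) (31, 0) (31, 10.1125)]  |A|=155.4124
7. ⊥bis P2·P6 via (14.17,16.93): [(24.4729, 13.3438) (20.2361, 10.8954) (16.2547, 2.8687) (16.176, 0) (31, 0) (31, 10.1125)]  |A|=155.4124
8. canonical 6-gon: [(24.4729, 13.3438) (20.2361, 10.8954) (16.2547, 2.8687) (16.176, 0) (31, 0) (31, 10.1125)]
9. shoelace: 155.4124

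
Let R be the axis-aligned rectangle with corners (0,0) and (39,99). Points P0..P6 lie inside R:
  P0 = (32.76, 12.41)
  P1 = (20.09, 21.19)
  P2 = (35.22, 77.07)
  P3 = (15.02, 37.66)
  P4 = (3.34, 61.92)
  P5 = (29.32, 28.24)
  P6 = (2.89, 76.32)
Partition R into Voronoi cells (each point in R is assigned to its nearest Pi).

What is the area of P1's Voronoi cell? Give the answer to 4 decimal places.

Area of P1's cell: 621.2182

1. box [0,39]×[0,99]: [(0, 0) (39, 0) (39, 99) (0, 99)]
2. ⊥bis P1·P0 via (26.425,16.8): [(0, 0) (14.783, 0) (39, 34.9464) (39, 99) (0, 99)]  |A|=3437.8519
3. ⊥bis P1·P2 via (27.655,49.13): [(0, 56.6178) (0, 0) (14.783, 0) (39, 34.9464) (39, 46.0582)]  |A|=1579.0354
4. ⊥bis P1·P3 via (17.555,29.425): [(0, 24.021) (0, 0) (14.783, 0) (39, 34.9464) (39, 36.0265)]  |A|=747.7775
5. ⊥bis P1·P4 via (11.715,41.555): [(0, 24.021) (0, 0) (14.783, 0) (39, 34.9464) (39, 36.0265)]  |A|=747.7775
6. ⊥bis P1·P5 via (24.705,24.715): [(20.4312, 30.3104) (0, 24.021) (0, 0) (14.783, 0) (28.4826, 19.7693)]  |A|=621.2182
7. ⊥bis P1·P6 via (11.49,48.755): [(20.4312, 30.3104) (0, 24.021) (0, 0) (14.783, 0) (28.4826, 19.7693)]  |A|=621.2182
8. canonical 5-gon: [(20.4312, 30.3104) (0, 24.021) (0, 0) (14.783, 0) (28.4826, 19.7693)]
9. shoelace: 621.2182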